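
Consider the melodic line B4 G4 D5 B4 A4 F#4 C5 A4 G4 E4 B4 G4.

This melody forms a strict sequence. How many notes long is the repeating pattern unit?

4

Try groups of 4 (3 cells in 12 notes):
B4 G4 D5 B4 | A4 F#4 C5 A4 | G4 E4 B4 G4
Each cell is the previous one down a 2nd — so the unit is 4 notes.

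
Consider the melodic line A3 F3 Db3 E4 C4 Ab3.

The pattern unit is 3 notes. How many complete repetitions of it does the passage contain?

2

6 notes in groups of 3 gives 6/3 = 2 statements.
Starts: A3, E4 — each up a 5th.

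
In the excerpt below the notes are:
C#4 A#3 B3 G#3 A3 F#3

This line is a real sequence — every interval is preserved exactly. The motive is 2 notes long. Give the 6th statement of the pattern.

Eb3 C3

Unit = 2 notes; the statements start on C#4, B3, A3, moving down a 2nd each time.
Carrying on: G3 → F3 → Eb3.
Statement 6 starts on Eb3 and keeps the same exact contour: Eb3 C3.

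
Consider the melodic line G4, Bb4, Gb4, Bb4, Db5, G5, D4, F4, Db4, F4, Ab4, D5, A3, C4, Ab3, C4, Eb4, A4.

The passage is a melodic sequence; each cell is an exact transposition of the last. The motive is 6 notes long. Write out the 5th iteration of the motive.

The 6-note cells begin on G4, D4, A3 — each down a 4th from the last.
Carrying on: E3 → B2.
From B2 the exact shape gives B2 D3 Bb2 D3 F3 B3.

B2 D3 Bb2 D3 F3 B3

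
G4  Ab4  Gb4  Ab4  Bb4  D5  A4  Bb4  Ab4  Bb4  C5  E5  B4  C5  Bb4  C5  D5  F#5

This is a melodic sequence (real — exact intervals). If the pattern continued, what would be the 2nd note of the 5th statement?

Grouping in 6s, the 2nd note of each cell is Ab4, Bb4, C5.
Each moves up a 2nd. Continuing: D5 → E5.

E5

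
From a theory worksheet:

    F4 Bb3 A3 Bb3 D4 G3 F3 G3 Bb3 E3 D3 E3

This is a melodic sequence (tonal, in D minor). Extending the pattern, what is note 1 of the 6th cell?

With 4-note cells, note 1 of each statement runs F4, D4, Bb3.
Carrying that down a 3rd forward: G3 → E3 → C3.

C3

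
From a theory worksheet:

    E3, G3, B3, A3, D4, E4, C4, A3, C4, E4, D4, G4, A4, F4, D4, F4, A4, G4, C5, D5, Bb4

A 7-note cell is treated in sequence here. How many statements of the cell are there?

3

21 notes in groups of 7 gives 21/7 = 3 statements.
Starts: E3, A3, D4 — each up a 4th.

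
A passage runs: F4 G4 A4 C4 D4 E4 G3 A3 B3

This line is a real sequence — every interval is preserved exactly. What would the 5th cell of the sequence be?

Unit = 3 notes; the statements start on F4, C4, G3, moving down a 4th each time.
Continuing the starts: D3 → A2.
Statement 5 starts on A2 and keeps the same exact contour: A2 B2 C#3.

A2 B2 C#3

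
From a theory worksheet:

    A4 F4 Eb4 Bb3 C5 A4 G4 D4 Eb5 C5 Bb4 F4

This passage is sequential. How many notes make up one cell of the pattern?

4

There are 12 notes; a 4-note unit gives 3 cells:
A4 F4 Eb4 Bb3 | C5 A4 G4 D4 | Eb5 C5 Bb4 F4
Every group is a transposition up a 3rd of the one before; no shorter unit works.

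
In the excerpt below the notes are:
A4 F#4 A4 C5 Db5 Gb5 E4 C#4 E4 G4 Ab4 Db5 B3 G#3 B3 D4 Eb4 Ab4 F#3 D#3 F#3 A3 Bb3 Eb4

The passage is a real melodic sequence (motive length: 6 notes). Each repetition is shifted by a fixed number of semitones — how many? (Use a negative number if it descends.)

-5

With a 6-note motive the entries are A4, E4, B3, F#3, each down a 4th from the previous.
Counting half-steps from A4 to E4: -5.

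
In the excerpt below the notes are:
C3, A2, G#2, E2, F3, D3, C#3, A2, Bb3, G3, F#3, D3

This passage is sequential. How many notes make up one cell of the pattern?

4

Try groups of 4 (3 cells in 12 notes):
C3 A2 G#2 E2 | F3 D3 C#3 A2 | Bb3 G3 F#3 D3
Every group is a transposition up a 4th of the one before; no shorter unit works.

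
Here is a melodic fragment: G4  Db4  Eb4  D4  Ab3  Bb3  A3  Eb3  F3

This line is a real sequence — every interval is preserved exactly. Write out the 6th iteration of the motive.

F#2 C2 D2

Unit = 3 notes; the statements start on G4, D4, A3, moving down a 4th each time.
Extending down a 4th: E3 → B2 → F#2.
Statement 6 starts on F#2 and keeps the same exact contour: F#2 C2 D2.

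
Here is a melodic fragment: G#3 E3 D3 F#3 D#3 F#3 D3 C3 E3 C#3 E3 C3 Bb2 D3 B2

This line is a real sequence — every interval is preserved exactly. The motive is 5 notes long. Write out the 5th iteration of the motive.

C3 Ab2 Gb2 Bb2 G2

With a 5-note motive the entries are G#3, F#3, E3, each down a 2nd from the previous.
Extending down a 2nd: D3 → C3.
So cell 5 is C3 Ab2 Gb2 Bb2 G2.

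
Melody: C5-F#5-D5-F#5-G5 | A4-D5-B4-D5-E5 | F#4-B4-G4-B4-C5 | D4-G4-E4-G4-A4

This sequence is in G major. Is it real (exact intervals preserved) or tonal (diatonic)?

Every note is diatonic to G major.
Cell 1 has +6 semitones from note 1 to 2, but cell 2 has +5 — the interval quality changes while the contour stays the same, which is the hallmark of a tonal sequence.

tonal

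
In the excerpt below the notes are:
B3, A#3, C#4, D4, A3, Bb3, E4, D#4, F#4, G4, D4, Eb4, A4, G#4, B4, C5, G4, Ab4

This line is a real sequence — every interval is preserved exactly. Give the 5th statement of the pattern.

Unit = 6 notes; the statements start on B3, E4, A4, moving up a 4th each time.
Carrying on: D5 → G5.
Statement 5 starts on G5 and keeps the same exact contour: G5 F#5 A5 Bb5 F5 Gb5.

G5 F#5 A5 Bb5 F5 Gb5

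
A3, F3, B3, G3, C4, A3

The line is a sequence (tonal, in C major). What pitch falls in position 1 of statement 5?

With 2-note cells, note 1 of each statement runs A3, B3, C4.
Each moves up a 2nd. Continuing: D4 → E4.

E4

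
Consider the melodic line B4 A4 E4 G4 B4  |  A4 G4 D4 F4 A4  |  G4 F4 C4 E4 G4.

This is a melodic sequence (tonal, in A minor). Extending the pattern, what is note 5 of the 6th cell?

D4

The unit is 5 notes. Position-5 pitches of the 3 shown cells: B4, A4, G4.
Each moves down a 2nd. Continuing: F4 → E4 → D4.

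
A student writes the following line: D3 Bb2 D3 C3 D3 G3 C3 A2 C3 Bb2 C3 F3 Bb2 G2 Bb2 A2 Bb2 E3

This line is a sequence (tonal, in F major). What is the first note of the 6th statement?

F2

Taking 6-note groups, the heads are D3, C3, Bb2: the pattern moves down a 2nd.
Continuing: A2 → G2 → F2. Statement 6 starts on F2.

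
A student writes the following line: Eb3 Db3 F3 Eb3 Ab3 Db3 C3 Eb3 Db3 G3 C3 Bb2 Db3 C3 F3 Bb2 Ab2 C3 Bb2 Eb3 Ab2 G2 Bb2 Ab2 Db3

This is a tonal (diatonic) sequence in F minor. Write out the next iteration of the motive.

With a 5-note motive the entries are Eb3, Db3, C3, Bb2, Ab2, each down a 2nd from the previous.
Statement 6 starts on G2 and keeps the same diatonic contour: G2 F2 Ab2 G2 C3.

G2 F2 Ab2 G2 C3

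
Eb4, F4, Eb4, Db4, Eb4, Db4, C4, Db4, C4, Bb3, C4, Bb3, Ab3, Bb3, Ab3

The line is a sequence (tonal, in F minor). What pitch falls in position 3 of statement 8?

Eb3

With 3-note cells, note 3 of each statement runs Eb4, Db4, C4, Bb3, Ab3.
Each moves down a 2nd. Continuing: G3 → F3 → Eb3.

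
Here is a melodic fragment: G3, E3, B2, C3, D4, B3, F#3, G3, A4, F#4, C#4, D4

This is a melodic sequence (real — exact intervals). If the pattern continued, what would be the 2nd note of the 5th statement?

With 4-note cells, note 2 of each statement runs E3, B3, F#4.
Each moves up a 5th. Continuing: C#5 → G#5.

G#5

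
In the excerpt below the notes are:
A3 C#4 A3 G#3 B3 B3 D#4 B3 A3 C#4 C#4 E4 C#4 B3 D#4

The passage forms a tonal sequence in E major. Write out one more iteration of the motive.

D#4 F#4 D#4 C#4 E4

With a 5-note motive the entries are A3, B3, C#4, each up a 2nd from the previous.
So cell 4 is D#4 F#4 D#4 C#4 E4.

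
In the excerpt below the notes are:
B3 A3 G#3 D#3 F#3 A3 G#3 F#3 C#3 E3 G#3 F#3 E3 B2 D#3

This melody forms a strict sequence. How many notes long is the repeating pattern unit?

Try groups of 5 (3 cells in 15 notes):
B3 A3 G#3 D#3 F#3 | A3 G#3 F#3 C#3 E3 | G#3 F#3 E3 B2 D#3
Every group is a transposition down a 2nd of the one before; no shorter unit works.

5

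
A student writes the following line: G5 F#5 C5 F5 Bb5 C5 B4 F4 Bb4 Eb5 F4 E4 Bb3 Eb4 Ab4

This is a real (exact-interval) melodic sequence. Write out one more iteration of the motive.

Bb3 A3 Eb3 Ab3 Db4

Unit = 5 notes; the statements start on G5, C5, F4, moving down a 5th each time.
From Bb3 the exact shape gives Bb3 A3 Eb3 Ab3 Db4.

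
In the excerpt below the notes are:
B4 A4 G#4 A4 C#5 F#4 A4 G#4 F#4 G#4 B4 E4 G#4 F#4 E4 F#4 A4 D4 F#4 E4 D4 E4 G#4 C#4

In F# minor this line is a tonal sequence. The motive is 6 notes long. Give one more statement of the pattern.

E4 D4 C#4 D4 F#4 B3

The 6-note cells begin on B4, A4, G#4, F#4 — each down a 2nd from the last.
Statement 5 starts on E4 and keeps the same diatonic contour: E4 D4 C#4 D4 F#4 B3.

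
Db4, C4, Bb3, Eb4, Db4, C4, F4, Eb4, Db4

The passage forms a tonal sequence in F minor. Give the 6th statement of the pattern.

With a 3-note motive the entries are Db4, Eb4, F4, each up a 2nd from the previous.
Carrying on: G4 → Ab4 → Bb4.
So cell 6 is Bb4 Ab4 G4.

Bb4 Ab4 G4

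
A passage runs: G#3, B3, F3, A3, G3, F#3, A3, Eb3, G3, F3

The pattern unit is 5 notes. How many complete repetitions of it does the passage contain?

10 notes in groups of 5 gives 10/5 = 2 statements.
Starts: G#3, F#3 — each down a 2nd.

2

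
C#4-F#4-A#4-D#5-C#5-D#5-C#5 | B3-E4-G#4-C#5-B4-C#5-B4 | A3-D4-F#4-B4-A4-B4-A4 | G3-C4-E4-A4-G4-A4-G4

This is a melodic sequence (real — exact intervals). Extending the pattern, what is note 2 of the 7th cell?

With 7-note cells, note 2 of each statement runs F#4, E4, D4, C4.
Carrying that down a 2nd forward: Bb3 → Ab3 → Gb3.

Gb3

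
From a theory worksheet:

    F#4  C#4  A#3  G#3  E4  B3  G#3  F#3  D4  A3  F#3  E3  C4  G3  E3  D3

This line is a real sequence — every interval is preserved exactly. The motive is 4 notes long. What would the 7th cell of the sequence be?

Gb3 Db3 Bb2 Ab2

The 4-note cells begin on F#4, E4, D4, C4 — each down a 2nd from the last.
Extending down a 2nd: Bb3 → Ab3 → Gb3.
So cell 7 is Gb3 Db3 Bb2 Ab2.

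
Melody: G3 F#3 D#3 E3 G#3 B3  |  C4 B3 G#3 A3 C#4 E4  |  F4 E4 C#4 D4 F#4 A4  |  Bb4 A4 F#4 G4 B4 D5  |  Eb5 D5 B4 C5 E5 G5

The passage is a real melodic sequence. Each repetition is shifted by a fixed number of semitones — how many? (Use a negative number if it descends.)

With a 6-note motive the entries are G3, C4, F4, Bb4, Eb5, each up a 4th from the previous.
G3 to C4 spans +5 semitones.

5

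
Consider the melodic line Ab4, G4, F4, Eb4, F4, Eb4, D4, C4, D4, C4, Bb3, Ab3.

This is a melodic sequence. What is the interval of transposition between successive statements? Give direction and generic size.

down a 3rd

With a 4-note motive the entries are Ab4, F4, D4, each down a 3rd from the previous.
Ab4 to F4 is down a 3rd.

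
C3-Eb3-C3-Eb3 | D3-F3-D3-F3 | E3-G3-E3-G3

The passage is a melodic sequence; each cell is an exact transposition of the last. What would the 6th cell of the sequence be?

A#3 C#4 A#3 C#4

With a 4-note motive the entries are C3, D3, E3, each up a 2nd from the previous.
Continuing the starts: F#3 → G#3 → A#3.
Statement 6 starts on A#3 and keeps the same exact contour: A#3 C#4 A#3 C#4.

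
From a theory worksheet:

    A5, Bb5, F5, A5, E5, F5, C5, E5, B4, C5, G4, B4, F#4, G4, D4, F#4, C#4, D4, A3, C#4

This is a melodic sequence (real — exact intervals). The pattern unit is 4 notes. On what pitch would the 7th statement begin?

D#3

Unit = 4 notes; the statements start on A5, E5, B4, F#4, C#4, moving down a 4th each time.
Continuing: G#3 → D#3. Statement 7 starts on D#3.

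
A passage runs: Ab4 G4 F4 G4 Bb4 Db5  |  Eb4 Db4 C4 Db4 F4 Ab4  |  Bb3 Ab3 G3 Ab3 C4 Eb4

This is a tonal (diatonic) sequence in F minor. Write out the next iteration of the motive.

Unit = 6 notes; the statements start on Ab4, Eb4, Bb3, moving down a 4th each time.
From F3 the diatonic shape gives F3 Eb3 Db3 Eb3 G3 Bb3.

F3 Eb3 Db3 Eb3 G3 Bb3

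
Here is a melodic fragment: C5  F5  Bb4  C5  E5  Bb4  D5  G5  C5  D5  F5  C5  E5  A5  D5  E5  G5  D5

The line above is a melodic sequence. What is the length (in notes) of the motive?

6

There are 18 notes; a 6-note unit gives 3 cells:
C5 F5 Bb4 C5 E5 Bb4 | D5 G5 C5 D5 F5 C5 | E5 A5 D5 E5 G5 D5
Every group is a transposition up a 2nd of the one before; no shorter unit works.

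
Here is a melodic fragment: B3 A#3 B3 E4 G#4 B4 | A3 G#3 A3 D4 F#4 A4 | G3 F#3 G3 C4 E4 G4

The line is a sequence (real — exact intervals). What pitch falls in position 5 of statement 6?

Bb3

With 6-note cells, note 5 of each statement runs G#4, F#4, E4.
Carrying that down a 2nd forward: D4 → C4 → Bb3.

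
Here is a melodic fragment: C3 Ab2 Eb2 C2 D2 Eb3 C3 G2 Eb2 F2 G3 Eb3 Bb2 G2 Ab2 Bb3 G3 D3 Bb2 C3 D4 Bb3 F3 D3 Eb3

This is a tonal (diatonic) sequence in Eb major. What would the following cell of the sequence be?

F4 D4 Ab3 F3 G3

With a 5-note motive the entries are C3, Eb3, G3, Bb3, D4, each up a 3rd from the previous.
So cell 6 is F4 D4 Ab3 F3 G3.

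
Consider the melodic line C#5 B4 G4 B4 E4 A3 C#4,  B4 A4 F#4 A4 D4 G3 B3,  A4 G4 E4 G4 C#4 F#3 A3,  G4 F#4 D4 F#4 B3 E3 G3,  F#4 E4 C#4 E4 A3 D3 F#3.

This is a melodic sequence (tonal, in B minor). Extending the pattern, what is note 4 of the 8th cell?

The unit is 7 notes. Position-4 pitches of the 5 shown cells: B4, A4, G4, F#4, E4.
Carrying that down a 2nd forward: D4 → C#4 → B3.

B3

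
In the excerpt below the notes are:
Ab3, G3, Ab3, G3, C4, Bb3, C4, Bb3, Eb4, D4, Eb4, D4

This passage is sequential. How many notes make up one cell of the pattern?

12 notes total. Splitting into 3 groups of 4:
Ab3 G3 Ab3 G3 | C4 Bb3 C4 Bb3 | Eb4 D4 Eb4 D4
Each cell is the previous one up a 3rd — so the unit is 4 notes.

4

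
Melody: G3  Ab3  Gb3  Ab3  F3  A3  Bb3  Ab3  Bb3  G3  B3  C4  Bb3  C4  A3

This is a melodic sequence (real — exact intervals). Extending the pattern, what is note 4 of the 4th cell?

D4

Grouping in 5s, the 4th note of each cell is Ab3, Bb3, C4.
From C4, up a 2nd gives D4.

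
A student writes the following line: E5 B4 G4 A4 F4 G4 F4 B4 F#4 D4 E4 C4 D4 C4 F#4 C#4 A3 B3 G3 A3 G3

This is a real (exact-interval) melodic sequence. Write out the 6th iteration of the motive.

D#3 A#2 F#2 G#2 E2 F#2 E2

Unit = 7 notes; the statements start on E5, B4, F#4, moving down a 4th each time.
Extending down a 4th: C#4 → G#3 → D#3.
From D#3 the exact shape gives D#3 A#2 F#2 G#2 E2 F#2 E2.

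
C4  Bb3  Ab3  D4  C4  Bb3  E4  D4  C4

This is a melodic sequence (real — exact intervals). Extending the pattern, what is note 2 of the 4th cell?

E4

The unit is 3 notes. Position-2 pitches of the 3 shown cells: Bb3, C4, D4.
Each moves up a 2nd; the next is E4.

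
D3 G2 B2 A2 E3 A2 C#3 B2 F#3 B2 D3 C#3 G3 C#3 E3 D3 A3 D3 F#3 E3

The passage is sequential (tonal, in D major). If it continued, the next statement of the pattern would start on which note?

B3

Taking 4-note groups, the heads are D3, E3, F#3, G3, A3: the pattern moves up a 2nd.
One more step up a 2nd gives B3.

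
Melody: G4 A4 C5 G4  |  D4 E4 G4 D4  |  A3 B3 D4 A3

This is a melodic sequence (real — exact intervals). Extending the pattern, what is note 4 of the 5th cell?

B2

Grouping in 4s, the 4th note of each cell is G4, D4, A3.
Each moves down a 4th. Continuing: E3 → B2.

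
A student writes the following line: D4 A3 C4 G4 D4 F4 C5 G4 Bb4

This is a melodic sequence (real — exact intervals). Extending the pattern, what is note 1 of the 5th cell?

Bb5

With 3-note cells, note 1 of each statement runs D4, G4, C5.
Carrying that up a 4th forward: F5 → Bb5.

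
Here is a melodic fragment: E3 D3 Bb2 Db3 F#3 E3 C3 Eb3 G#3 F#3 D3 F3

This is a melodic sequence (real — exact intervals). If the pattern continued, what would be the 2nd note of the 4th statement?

The unit is 4 notes. Position-2 pitches of the 3 shown cells: D3, E3, F#3.
One more up a 2nd gives G#3.

G#3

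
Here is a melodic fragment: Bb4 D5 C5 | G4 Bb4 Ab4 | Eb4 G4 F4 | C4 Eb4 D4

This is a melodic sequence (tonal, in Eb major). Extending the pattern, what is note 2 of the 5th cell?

C4

With 3-note cells, note 2 of each statement runs D5, Bb4, G4, Eb4.
From Eb4, down a 3rd gives C4.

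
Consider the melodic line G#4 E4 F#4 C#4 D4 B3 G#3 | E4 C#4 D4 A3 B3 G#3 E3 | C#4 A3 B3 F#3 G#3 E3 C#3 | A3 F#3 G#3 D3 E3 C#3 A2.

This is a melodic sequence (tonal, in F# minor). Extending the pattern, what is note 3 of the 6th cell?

C#3

The unit is 7 notes. Position-3 pitches of the 4 shown cells: F#4, D4, B3, G#3.
Extending down a 3rd: E3 → C#3.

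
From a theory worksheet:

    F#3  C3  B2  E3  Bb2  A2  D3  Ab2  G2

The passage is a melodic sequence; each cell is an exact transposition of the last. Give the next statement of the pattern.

C3 Gb2 F2

The 3-note cells begin on F#3, E3, D3 — each down a 2nd from the last.
From C3 the exact shape gives C3 Gb2 F2.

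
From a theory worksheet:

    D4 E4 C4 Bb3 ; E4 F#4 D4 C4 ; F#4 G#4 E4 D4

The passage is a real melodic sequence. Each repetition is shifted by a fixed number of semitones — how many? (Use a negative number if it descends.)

Unit = 4 notes; the statements start on D4, E4, F#4, moving up a 2nd each time.
Counting half-steps from D4 to E4: 2.

2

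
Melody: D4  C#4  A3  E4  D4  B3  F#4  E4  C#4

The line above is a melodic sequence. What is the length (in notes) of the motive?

3

Try groups of 3 (3 cells in 9 notes):
D4 C#4 A3 | E4 D4 B3 | F#4 E4 C#4
Each cell is the previous one up a 2nd — so the unit is 3 notes.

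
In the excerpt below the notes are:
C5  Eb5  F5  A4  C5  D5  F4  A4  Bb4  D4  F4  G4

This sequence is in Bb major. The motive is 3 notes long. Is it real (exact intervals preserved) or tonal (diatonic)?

Every note is diatonic to Bb major.
Cell 1 has +3 semitones from note 1 to 2, but cell 3 has +4 — the interval quality changes while the contour stays the same, which is the hallmark of a tonal sequence.

tonal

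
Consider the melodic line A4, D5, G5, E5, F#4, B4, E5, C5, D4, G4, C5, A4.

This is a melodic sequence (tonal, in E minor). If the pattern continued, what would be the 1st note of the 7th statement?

C3

The unit is 4 notes. Position-1 pitches of the 3 shown cells: A4, F#4, D4.
Carrying that down a 3rd forward: B3 → G3 → E3 → C3.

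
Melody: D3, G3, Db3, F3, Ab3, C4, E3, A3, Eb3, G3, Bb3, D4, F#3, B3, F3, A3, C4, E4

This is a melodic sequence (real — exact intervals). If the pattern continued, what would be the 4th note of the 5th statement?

Grouping in 6s, the 4th note of each cell is F3, G3, A3.
Carrying that up a 2nd forward: B3 → C#4.

C#4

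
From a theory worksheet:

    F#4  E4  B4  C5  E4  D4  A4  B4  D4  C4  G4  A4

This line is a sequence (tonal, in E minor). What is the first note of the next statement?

Taking 4-note groups, the heads are F#4, E4, D4: the pattern moves down a 2nd.
One more step down a 2nd gives C4.

C4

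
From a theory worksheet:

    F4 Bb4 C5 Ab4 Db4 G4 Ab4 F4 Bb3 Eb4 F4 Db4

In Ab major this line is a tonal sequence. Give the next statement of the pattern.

The 4-note cells begin on F4, Db4, Bb3 — each down a 3rd from the last.
So cell 4 is G3 C4 Db4 Bb3.

G3 C4 Db4 Bb3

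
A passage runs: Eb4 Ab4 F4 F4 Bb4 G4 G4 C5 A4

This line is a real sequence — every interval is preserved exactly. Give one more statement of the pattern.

A4 D5 B4

Unit = 3 notes; the statements start on Eb4, F4, G4, moving up a 2nd each time.
Statement 4 starts on A4 and keeps the same exact contour: A4 D5 B4.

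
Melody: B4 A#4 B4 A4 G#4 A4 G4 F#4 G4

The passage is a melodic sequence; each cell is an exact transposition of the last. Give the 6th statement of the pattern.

Db4 C4 Db4

With a 3-note motive the entries are B4, A4, G4, each down a 2nd from the previous.
Carrying on: F4 → Eb4 → Db4.
So cell 6 is Db4 C4 Db4.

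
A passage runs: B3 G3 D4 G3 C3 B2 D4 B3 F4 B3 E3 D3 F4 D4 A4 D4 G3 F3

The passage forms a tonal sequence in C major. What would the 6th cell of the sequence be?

E5 C5 G5 C5 F4 E4

Unit = 6 notes; the statements start on B3, D4, F4, moving up a 3rd each time.
Carrying on: A4 → C5 → E5.
Statement 6 starts on E5 and keeps the same diatonic contour: E5 C5 G5 C5 F4 E4.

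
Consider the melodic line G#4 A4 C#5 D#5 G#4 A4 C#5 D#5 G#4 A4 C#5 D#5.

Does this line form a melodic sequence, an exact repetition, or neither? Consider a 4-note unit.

Each 4-note cell is identical (G#4 A4 C#5 D#5), restated at the same pitch.

repetition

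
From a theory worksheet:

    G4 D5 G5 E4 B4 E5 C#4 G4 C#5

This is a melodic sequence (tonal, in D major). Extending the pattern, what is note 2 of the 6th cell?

The unit is 3 notes. Position-2 pitches of the 3 shown cells: D5, B4, G4.
Extending down a 3rd: E4 → C#4 → A3.

A3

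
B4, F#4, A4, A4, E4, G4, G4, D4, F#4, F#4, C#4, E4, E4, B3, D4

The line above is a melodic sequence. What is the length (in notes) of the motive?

15 notes total. Splitting into 5 groups of 3:
B4 F#4 A4 | A4 E4 G4 | G4 D4 F#4 | F#4 C#4 E4 | E4 B3 D4
That's a consistent down a 2nd shift per cell, and no other grouping gives one.

3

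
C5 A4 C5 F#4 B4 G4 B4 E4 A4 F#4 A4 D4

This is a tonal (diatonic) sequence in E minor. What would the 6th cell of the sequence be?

Taking 4-note groups, the heads are C5, B4, A4: the pattern moves down a 2nd.
Continuing the starts: G4 → F#4 → E4.
So cell 6 is E4 C4 E4 A3.

E4 C4 E4 A3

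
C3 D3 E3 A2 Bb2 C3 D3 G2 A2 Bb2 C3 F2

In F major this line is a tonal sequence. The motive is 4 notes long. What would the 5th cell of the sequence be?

The 4-note cells begin on C3, Bb2, A2 — each down a 2nd from the last.
Continuing the starts: G2 → F2.
Statement 5 starts on F2 and keeps the same diatonic contour: F2 G2 A2 D2.

F2 G2 A2 D2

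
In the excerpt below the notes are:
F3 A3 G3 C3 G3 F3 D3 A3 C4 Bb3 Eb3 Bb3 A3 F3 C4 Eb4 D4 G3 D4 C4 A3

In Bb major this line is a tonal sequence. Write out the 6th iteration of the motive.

With a 7-note motive the entries are F3, A3, C4, each up a 3rd from the previous.
Continuing the starts: Eb4 → G4 → Bb4.
Statement 6 starts on Bb4 and keeps the same diatonic contour: Bb4 D5 C5 F4 C5 Bb4 G4.

Bb4 D5 C5 F4 C5 Bb4 G4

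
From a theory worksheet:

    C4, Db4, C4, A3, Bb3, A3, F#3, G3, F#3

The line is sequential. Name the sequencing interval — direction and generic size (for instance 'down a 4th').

Taking 3-note groups, the heads are C4, A3, F#3: the pattern moves down a 3rd.
From C4 to A3: down a 3rd.

down a 3rd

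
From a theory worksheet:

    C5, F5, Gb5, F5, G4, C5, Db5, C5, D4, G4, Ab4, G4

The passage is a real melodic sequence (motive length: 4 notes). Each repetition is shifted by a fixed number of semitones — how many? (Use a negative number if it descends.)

-5

Taking 4-note groups, the heads are C5, G4, D4: the pattern moves down a 4th.
C5→G4 is 67 − 72 = -5 semitones.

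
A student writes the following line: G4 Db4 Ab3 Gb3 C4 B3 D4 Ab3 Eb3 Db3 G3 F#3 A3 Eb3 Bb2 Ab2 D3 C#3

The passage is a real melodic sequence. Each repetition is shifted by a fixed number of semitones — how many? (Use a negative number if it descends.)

-5

Unit = 6 notes; the statements start on G4, D4, A3, moving down a 4th each time.
G4→D4 is 62 − 67 = -5 semitones.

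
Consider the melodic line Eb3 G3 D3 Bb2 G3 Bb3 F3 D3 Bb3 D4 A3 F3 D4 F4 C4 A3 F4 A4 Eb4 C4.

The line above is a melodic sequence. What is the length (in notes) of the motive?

There are 20 notes; a 4-note unit gives 5 cells:
Eb3 G3 D3 Bb2 | G3 Bb3 F3 D3 | Bb3 D4 A3 F3 | D4 F4 C4 A3 | F4 A4 Eb4 C4
Each cell is the previous one up a 3rd — so the unit is 4 notes.

4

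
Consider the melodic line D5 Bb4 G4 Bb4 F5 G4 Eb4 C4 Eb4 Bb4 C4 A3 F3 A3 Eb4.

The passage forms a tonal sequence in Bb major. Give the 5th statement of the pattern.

The 5-note cells begin on D5, G4, C4 — each down a 5th from the last.
Continuing the starts: F3 → Bb2.
Statement 5 starts on Bb2 and keeps the same diatonic contour: Bb2 G2 Eb2 G2 D3.

Bb2 G2 Eb2 G2 D3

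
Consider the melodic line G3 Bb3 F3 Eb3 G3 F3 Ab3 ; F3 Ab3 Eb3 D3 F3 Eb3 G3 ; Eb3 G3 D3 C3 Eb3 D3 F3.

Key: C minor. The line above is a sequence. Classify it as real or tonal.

Every note is diatonic to C minor.
Cell 1 has -2 semitones from note 3 to 4, but cell 2 has -1 — the interval quality changes while the contour stays the same, which is the hallmark of a tonal sequence.

tonal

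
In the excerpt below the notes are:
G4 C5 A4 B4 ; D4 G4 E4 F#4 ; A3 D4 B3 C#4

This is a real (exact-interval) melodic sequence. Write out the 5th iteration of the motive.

Taking 4-note groups, the heads are G4, D4, A3: the pattern moves down a 4th.
Extending down a 4th: E3 → B2.
From B2 the exact shape gives B2 E3 C#3 D#3.

B2 E3 C#3 D#3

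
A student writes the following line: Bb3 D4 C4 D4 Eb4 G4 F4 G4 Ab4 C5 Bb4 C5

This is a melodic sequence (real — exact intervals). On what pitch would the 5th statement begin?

The 4-note cells begin on Bb3, Eb4, Ab4 — each up a 4th from the last.
Continuing: Db5 → Gb5. Statement 5 starts on Gb5.

Gb5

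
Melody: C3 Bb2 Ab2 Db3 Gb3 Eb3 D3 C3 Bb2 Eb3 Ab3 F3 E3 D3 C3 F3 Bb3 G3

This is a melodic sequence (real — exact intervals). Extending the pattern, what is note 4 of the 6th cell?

The unit is 6 notes. Position-4 pitches of the 3 shown cells: Db3, Eb3, F3.
Carrying that up a 2nd forward: G3 → A3 → B3.

B3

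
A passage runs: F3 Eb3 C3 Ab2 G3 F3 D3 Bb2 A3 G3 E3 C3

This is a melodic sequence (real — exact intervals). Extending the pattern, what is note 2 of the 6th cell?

C#4

The unit is 4 notes. Position-2 pitches of the 3 shown cells: Eb3, F3, G3.
Each moves up a 2nd. Continuing: A3 → B3 → C#4.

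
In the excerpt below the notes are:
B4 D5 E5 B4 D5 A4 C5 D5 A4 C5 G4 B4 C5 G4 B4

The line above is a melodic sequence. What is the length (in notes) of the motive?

15 notes total. Splitting into 3 groups of 5:
B4 D5 E5 B4 D5 | A4 C5 D5 A4 C5 | G4 B4 C5 G4 B4
That's a consistent down a 2nd shift per cell, and no other grouping gives one.

5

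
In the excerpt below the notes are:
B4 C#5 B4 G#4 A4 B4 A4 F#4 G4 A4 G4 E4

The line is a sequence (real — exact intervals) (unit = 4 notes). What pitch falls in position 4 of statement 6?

Bb3

Grouping in 4s, the 4th note of each cell is G#4, F#4, E4.
Extending down a 2nd: D4 → C4 → Bb3.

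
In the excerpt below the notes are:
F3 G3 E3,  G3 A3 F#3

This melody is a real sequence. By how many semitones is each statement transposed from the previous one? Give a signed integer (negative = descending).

2

Taking 3-note groups, the heads are F3, G3: the pattern moves up a 2nd.
Counting half-steps from F3 to G3: 2.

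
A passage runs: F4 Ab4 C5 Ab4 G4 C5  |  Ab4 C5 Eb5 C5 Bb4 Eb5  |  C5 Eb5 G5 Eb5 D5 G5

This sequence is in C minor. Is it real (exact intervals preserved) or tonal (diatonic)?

tonal

Every note is diatonic to C minor.
Cell 1 has +3 semitones from note 1 to 2, but cell 2 has +4 — the interval quality changes while the contour stays the same, which is the hallmark of a tonal sequence.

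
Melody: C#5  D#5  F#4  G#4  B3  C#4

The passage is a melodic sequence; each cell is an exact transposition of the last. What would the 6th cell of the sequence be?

D2 E2

Unit = 2 notes; the statements start on C#5, F#4, B3, moving down a 5th each time.
Continuing the starts: E3 → A2 → D2.
Statement 6 starts on D2 and keeps the same exact contour: D2 E2.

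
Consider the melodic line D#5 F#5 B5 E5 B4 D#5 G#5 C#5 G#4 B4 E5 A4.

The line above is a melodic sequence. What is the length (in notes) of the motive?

There are 12 notes; a 4-note unit gives 3 cells:
D#5 F#5 B5 E5 | B4 D#5 G#5 C#5 | G#4 B4 E5 A4
That's a consistent down a 3rd shift per cell, and no other grouping gives one.

4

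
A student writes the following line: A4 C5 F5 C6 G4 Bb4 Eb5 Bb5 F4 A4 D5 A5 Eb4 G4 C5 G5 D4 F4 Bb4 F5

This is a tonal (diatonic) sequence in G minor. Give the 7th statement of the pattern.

Unit = 4 notes; the statements start on A4, G4, F4, Eb4, D4, moving down a 2nd each time.
Extending down a 2nd: C4 → Bb3.
So cell 7 is Bb3 D4 G4 D5.

Bb3 D4 G4 D5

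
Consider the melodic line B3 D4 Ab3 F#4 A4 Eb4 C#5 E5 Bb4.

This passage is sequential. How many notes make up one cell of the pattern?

3

Try groups of 3 (3 cells in 9 notes):
B3 D4 Ab3 | F#4 A4 Eb4 | C#5 E5 Bb4
Every group is a transposition up a 5th of the one before; no shorter unit works.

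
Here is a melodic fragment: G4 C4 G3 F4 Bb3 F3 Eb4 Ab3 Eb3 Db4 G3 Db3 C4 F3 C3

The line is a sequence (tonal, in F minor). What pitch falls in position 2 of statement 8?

C3

Grouping in 3s, the 2nd note of each cell is C4, Bb3, Ab3, G3, F3.
Extending down a 2nd: Eb3 → Db3 → C3.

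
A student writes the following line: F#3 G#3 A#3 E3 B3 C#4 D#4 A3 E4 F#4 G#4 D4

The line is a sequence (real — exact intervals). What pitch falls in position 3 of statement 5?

F#5

Grouping in 4s, the 3rd note of each cell is A#3, D#4, G#4.
Carrying that up a 4th forward: C#5 → F#5.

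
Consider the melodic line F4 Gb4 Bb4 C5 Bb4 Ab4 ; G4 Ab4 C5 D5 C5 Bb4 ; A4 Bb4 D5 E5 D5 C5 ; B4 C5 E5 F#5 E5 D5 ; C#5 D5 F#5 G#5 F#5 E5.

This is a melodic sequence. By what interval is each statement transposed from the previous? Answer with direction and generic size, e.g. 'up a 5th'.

Unit = 6 notes; the statements start on F4, G4, A4, B4, C#5, moving up a 2nd each time.
From F4 to G4: up a 2nd.

up a 2nd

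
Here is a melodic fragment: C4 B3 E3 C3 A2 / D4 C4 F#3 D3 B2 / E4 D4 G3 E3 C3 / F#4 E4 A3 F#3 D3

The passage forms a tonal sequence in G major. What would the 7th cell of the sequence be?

B4 A4 D4 B3 G3

With a 5-note motive the entries are C4, D4, E4, F#4, each up a 2nd from the previous.
Carrying on: G4 → A4 → B4.
Statement 7 starts on B4 and keeps the same diatonic contour: B4 A4 D4 B3 G3.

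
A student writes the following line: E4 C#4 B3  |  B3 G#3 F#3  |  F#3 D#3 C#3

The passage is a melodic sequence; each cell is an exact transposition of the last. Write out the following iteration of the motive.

C#3 A#2 G#2

The 3-note cells begin on E4, B3, F#3 — each down a 4th from the last.
From C#3 the exact shape gives C#3 A#2 G#2.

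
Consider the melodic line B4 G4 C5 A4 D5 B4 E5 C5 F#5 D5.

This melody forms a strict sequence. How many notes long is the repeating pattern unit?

Try groups of 2 (5 cells in 10 notes):
B4 G4 | C5 A4 | D5 B4 | E5 C5 | F#5 D5
That's a consistent up a 2nd shift per cell, and no other grouping gives one.

2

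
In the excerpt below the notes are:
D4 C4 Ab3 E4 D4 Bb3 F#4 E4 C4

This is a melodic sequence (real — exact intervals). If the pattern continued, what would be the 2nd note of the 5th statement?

The unit is 3 notes. Position-2 pitches of the 3 shown cells: C4, D4, E4.
Extending up a 2nd: F#4 → G#4.

G#4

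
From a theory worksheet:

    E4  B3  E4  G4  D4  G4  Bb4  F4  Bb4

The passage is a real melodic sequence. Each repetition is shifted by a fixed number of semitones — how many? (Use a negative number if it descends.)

Taking 3-note groups, the heads are E4, G4, Bb4: the pattern moves up a 3rd.
E4→G4 is 67 − 64 = 3 semitones.

3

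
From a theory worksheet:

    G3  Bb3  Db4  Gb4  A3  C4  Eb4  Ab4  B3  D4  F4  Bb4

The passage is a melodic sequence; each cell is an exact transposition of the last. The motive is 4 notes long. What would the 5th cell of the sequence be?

The 4-note cells begin on G3, A3, B3 — each up a 2nd from the last.
Carrying on: C#4 → D#4.
From D#4 the exact shape gives D#4 F#4 A4 D5.

D#4 F#4 A4 D5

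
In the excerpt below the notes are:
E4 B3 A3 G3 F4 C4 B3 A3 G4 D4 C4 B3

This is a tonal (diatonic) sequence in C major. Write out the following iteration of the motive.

With a 4-note motive the entries are E4, F4, G4, each up a 2nd from the previous.
So cell 4 is A4 E4 D4 C4.

A4 E4 D4 C4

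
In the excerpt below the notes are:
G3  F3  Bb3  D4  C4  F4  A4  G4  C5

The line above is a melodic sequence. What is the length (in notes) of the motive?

3

There are 9 notes; a 3-note unit gives 3 cells:
G3 F3 Bb3 | D4 C4 F4 | A4 G4 C5
That's a consistent up a 5th shift per cell, and no other grouping gives one.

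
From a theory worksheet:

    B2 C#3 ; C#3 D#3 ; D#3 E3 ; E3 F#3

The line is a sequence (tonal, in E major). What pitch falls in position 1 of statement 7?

A3

Grouping in 2s, the 1st note of each cell is B2, C#3, D#3, E3.
Extending up a 2nd: F#3 → G#3 → A3.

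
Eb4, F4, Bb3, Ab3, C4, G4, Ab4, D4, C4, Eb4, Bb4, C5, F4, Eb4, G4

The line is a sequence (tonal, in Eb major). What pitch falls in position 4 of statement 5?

Bb4

Grouping in 5s, the 4th note of each cell is Ab3, C4, Eb4.
Carrying that up a 3rd forward: G4 → Bb4.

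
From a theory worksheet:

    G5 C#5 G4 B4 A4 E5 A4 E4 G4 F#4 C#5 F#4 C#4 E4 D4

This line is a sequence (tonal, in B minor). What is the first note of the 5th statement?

Taking 5-note groups, the heads are G5, E5, C#5: the pattern moves down a 3rd.
Extending the heads down a 3rd: A4 → F#4.

F#4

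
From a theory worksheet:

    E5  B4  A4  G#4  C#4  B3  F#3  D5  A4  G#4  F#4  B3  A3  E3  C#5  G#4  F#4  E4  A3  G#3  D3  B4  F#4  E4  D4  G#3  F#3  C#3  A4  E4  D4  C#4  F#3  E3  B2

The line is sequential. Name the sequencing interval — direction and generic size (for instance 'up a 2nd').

down a 2nd

The 7-note cells begin on E5, D5, C#5, B4, A4 — each down a 2nd from the last.
E5 to D5 is down a 2nd.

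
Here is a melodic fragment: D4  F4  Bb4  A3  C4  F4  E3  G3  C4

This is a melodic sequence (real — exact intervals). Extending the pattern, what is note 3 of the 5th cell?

With 3-note cells, note 3 of each statement runs Bb4, F4, C4.
Carrying that down a 4th forward: G3 → D3.

D3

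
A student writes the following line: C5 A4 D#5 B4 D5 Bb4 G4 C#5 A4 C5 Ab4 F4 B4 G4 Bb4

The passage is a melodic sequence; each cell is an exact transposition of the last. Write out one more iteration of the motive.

With a 5-note motive the entries are C5, Bb4, Ab4, each down a 2nd from the previous.
From Gb4 the exact shape gives Gb4 Eb4 A4 F4 Ab4.

Gb4 Eb4 A4 F4 Ab4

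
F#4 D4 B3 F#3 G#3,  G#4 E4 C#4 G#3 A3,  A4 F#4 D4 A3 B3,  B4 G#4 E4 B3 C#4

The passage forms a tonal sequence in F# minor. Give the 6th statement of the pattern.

The 5-note cells begin on F#4, G#4, A4, B4 — each up a 2nd from the last.
Extending up a 2nd: C#5 → D5.
From D5 the diatonic shape gives D5 B4 G#4 D4 E4.

D5 B4 G#4 D4 E4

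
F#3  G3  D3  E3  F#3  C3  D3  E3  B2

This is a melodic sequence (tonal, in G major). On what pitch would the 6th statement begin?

A2

The 3-note cells begin on F#3, E3, D3 — each down a 2nd from the last.
Continuing: C3 → B2 → A2. Statement 6 starts on A2.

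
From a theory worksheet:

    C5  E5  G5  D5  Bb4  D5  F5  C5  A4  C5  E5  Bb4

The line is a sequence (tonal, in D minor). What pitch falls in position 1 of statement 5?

Grouping in 4s, the 1st note of each cell is C5, Bb4, A4.
Carrying that down a 2nd forward: G4 → F4.

F4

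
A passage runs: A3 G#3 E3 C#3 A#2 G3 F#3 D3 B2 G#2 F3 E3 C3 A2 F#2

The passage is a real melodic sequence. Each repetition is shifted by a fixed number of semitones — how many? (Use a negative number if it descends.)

Unit = 5 notes; the statements start on A3, G3, F3, moving down a 2nd each time.
A3 to G3 spans -2 semitones.

-2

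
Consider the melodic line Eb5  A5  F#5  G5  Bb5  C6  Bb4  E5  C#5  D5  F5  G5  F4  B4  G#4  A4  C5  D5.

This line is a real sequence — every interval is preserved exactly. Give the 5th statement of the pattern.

G3 C#4 A#3 B3 D4 E4

With a 6-note motive the entries are Eb5, Bb4, F4, each down a 4th from the previous.
Continuing the starts: C4 → G3.
From G3 the exact shape gives G3 C#4 A#3 B3 D4 E4.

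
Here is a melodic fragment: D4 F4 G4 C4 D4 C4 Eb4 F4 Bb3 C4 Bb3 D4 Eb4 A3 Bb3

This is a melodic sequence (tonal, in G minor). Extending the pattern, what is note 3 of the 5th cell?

With 5-note cells, note 3 of each statement runs G4, F4, Eb4.
Carrying that down a 2nd forward: D4 → C4.

C4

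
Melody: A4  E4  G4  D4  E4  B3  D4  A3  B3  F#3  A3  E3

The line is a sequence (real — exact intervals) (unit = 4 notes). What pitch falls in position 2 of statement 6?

D#2

With 4-note cells, note 2 of each statement runs E4, B3, F#3.
Extending down a 4th: C#3 → G#2 → D#2.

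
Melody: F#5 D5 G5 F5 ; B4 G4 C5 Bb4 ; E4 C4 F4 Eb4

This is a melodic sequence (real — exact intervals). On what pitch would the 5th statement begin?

With a 4-note motive the entries are F#5, B4, E4, each down a 5th from the previous.
Extending the heads down a 5th: A3 → D3.

D3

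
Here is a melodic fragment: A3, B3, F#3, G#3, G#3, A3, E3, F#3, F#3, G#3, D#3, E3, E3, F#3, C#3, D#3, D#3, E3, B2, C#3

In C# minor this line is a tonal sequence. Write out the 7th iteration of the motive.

B2 C#3 G#2 A2

With a 4-note motive the entries are A3, G#3, F#3, E3, D#3, each down a 2nd from the previous.
Extending down a 2nd: C#3 → B2.
From B2 the diatonic shape gives B2 C#3 G#2 A2.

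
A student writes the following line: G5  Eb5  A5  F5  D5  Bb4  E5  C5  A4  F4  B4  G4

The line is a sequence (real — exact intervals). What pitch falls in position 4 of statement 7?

The unit is 4 notes. Position-4 pitches of the 3 shown cells: F5, C5, G4.
Each moves down a 4th. Continuing: D4 → A3 → E3 → B2.

B2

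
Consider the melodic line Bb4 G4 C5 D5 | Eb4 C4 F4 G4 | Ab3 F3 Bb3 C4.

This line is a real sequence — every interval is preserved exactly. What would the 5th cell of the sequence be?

Gb2 Eb2 Ab2 Bb2

Unit = 4 notes; the statements start on Bb4, Eb4, Ab3, moving down a 5th each time.
Continuing the starts: Db3 → Gb2.
Statement 5 starts on Gb2 and keeps the same exact contour: Gb2 Eb2 Ab2 Bb2.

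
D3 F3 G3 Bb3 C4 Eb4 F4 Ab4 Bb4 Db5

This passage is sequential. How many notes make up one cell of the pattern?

2

Try groups of 2 (5 cells in 10 notes):
D3 F3 | G3 Bb3 | C4 Eb4 | F4 Ab4 | Bb4 Db5
That's a consistent up a 4th shift per cell, and no other grouping gives one.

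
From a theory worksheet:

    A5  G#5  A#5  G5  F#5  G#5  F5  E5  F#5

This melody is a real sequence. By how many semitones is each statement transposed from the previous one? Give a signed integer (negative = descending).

The 3-note cells begin on A5, G5, F5 — each down a 2nd from the last.
Counting half-steps from A5 to G5: -2.

-2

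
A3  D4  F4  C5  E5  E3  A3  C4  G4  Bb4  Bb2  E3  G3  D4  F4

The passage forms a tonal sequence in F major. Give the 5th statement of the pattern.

Unit = 5 notes; the statements start on A3, E3, Bb2, moving down a 4th each time.
Continuing the starts: F2 → C2.
From C2 the diatonic shape gives C2 F2 A2 E3 G3.

C2 F2 A2 E3 G3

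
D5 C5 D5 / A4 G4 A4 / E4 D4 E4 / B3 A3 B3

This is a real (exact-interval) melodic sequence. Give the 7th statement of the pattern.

G#2 F#2 G#2

Taking 3-note groups, the heads are D5, A4, E4, B3: the pattern moves down a 4th.
Continuing the starts: F#3 → C#3 → G#2.
From G#2 the exact shape gives G#2 F#2 G#2.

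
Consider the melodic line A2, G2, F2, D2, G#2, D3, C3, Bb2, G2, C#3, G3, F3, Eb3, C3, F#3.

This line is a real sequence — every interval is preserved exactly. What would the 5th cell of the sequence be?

F4 Eb4 Db4 Bb3 E4

With a 5-note motive the entries are A2, D3, G3, each up a 4th from the previous.
Carrying on: C4 → F4.
Statement 5 starts on F4 and keeps the same exact contour: F4 Eb4 Db4 Bb3 E4.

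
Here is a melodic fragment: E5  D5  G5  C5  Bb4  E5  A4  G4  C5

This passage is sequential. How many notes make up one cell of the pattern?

There are 9 notes; a 3-note unit gives 3 cells:
E5 D5 G5 | C5 Bb4 E5 | A4 G4 C5
Each cell is the previous one down a 3rd — so the unit is 3 notes.

3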